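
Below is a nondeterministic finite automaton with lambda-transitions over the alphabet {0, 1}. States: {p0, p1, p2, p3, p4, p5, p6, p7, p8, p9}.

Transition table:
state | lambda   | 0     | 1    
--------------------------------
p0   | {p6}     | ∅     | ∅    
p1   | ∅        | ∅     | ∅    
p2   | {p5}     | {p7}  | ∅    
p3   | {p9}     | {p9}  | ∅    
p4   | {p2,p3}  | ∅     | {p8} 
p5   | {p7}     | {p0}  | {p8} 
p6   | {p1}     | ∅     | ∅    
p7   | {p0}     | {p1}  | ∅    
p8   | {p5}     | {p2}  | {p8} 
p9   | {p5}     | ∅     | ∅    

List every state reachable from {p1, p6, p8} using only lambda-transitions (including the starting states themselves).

Start with {p1, p6, p8}.
From p8 via lambda: add p5.
From p5 via lambda: add p7.
From p7 via lambda: add p0.
No new states can be added; the closed set is {p0, p1, p5, p6, p7, p8}.

{p0, p1, p5, p6, p7, p8}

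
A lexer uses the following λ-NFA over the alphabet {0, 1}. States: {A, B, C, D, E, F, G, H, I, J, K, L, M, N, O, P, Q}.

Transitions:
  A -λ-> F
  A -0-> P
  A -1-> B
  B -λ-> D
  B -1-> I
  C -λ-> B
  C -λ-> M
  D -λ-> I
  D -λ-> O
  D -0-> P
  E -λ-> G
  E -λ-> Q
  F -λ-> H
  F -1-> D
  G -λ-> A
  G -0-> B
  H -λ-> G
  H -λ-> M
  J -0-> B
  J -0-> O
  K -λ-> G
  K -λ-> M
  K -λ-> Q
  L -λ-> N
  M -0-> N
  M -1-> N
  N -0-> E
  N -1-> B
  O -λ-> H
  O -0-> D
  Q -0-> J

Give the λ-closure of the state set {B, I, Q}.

{A, B, D, F, G, H, I, M, O, Q}

Start with {B, I, Q}.
From B via λ: add D.
From D via λ: add O.
From O via λ: add H.
From H via λ: add G, M.
From G via λ: add A.
From A via λ: add F.
No new states can be added; the closed set is {A, B, D, F, G, H, I, M, O, Q}.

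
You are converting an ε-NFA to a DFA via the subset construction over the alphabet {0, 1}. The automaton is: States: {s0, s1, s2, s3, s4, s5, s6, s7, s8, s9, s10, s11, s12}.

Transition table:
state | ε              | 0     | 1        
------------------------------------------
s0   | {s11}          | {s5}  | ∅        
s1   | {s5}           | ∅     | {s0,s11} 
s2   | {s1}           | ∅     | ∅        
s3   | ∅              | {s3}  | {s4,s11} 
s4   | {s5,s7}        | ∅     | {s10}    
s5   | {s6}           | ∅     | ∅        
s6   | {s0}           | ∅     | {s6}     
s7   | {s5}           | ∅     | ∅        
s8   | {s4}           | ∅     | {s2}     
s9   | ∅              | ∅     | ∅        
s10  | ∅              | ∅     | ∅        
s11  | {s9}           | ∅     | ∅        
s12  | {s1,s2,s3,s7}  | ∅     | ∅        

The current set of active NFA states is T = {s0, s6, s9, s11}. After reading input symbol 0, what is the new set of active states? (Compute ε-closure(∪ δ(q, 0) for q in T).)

{s0, s5, s6, s9, s11}

s0 on 0 → {s5}.
No 0-transition from s6, s9, s11.
Union after reading 0: {s5}.
Now take the ε-closure:
From s5 via ε: add s6.
From s6 via ε: add s0.
From s0 via ε: add s11.
From s11 via ε: add s9.
No new states can be added; the closed set is {s0, s5, s6, s9, s11}.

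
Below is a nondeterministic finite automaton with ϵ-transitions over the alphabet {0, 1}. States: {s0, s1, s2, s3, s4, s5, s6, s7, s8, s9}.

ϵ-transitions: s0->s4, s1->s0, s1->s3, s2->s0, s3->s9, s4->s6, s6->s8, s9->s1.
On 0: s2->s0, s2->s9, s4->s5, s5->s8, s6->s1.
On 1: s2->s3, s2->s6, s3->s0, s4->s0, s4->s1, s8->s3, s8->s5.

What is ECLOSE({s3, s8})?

{s0, s1, s3, s4, s6, s8, s9}

Start with {s3, s8}.
From s3 via ϵ: add s9.
From s9 via ϵ: add s1.
From s1 via ϵ: add s0.
From s0 via ϵ: add s4.
From s4 via ϵ: add s6.
No new states can be added; the closed set is {s0, s1, s3, s4, s6, s8, s9}.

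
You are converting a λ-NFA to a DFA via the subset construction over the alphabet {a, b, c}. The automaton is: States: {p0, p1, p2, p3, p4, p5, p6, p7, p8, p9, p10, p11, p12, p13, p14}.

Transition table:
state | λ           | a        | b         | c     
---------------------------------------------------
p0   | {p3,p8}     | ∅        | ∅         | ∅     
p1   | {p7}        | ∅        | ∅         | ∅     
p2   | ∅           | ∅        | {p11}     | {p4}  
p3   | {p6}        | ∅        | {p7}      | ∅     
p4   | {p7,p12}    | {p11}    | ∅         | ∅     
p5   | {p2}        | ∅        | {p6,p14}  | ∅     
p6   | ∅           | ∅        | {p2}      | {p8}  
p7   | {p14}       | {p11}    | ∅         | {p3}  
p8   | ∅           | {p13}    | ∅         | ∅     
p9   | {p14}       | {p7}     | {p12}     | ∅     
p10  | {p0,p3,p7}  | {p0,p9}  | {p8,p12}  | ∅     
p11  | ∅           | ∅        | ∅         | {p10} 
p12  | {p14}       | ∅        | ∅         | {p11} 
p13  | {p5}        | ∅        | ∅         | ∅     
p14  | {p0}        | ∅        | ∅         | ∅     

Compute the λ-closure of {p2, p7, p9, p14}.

Start with {p2, p7, p9, p14}.
From p14 via λ: add p0.
From p0 via λ: add p3, p8.
From p3 via λ: add p6.
No new states can be added; the closed set is {p0, p2, p3, p6, p7, p8, p9, p14}.

{p0, p2, p3, p6, p7, p8, p9, p14}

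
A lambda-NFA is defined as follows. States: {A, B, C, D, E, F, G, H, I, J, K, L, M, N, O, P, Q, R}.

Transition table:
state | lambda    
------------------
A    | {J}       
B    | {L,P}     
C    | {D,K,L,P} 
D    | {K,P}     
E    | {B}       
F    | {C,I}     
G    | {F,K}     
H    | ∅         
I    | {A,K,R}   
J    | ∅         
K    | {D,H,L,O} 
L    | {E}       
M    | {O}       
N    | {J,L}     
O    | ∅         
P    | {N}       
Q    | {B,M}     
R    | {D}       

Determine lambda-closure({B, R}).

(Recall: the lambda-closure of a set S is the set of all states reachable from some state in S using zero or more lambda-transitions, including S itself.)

Start with {B, R}.
From B via lambda: add L, P.
From R via lambda: add D.
From D via lambda: add K.
From L via lambda: add E.
From P via lambda: add N.
From K via lambda: add H, O.
From N via lambda: add J.
No new states can be added; the closed set is {B, D, E, H, J, K, L, N, O, P, R}.

{B, D, E, H, J, K, L, N, O, P, R}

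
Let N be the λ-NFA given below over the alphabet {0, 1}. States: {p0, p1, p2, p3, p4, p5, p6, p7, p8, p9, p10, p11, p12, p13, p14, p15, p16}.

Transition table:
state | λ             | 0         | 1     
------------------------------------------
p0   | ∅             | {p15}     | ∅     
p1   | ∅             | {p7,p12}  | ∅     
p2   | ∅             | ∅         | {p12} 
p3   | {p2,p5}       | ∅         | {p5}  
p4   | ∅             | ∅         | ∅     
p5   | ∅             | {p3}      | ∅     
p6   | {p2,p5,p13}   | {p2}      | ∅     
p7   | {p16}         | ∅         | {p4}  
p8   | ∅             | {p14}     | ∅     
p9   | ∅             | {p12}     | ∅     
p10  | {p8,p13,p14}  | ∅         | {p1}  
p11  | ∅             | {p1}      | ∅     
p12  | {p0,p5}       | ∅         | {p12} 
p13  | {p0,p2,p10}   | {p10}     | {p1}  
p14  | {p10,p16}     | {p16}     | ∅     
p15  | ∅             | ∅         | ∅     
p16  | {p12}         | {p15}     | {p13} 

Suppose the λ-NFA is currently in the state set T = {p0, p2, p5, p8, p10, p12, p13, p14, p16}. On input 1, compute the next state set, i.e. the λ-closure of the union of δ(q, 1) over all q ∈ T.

p2 on 1 → {p12}.
p10 on 1 → {p1}.
p12 on 1 → {p12}.
p13 on 1 → {p1}.
p16 on 1 → {p13}.
No 1-transition from p0, p5, p8, p14.
Union after reading 1: {p1, p12, p13}.
Now take the λ-closure:
From p12 via λ: add p0, p5.
From p13 via λ: add p2, p10.
From p10 via λ: add p8, p14.
From p14 via λ: add p16.
No new states can be added; the closed set is {p0, p1, p2, p5, p8, p10, p12, p13, p14, p16}.

{p0, p1, p2, p5, p8, p10, p12, p13, p14, p16}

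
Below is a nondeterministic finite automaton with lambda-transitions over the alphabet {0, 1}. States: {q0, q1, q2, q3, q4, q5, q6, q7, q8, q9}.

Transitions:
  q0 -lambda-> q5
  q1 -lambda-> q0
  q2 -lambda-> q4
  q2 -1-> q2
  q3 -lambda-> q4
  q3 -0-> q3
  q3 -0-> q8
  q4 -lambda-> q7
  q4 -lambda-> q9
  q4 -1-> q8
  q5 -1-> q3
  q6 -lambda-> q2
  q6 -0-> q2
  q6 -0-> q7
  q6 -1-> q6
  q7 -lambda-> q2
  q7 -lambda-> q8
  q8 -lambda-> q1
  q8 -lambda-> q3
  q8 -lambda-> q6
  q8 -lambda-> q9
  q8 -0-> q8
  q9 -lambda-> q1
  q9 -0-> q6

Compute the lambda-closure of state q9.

Start with {q9}.
From q9 via lambda: add q1.
From q1 via lambda: add q0.
From q0 via lambda: add q5.
No new states can be added; the closed set is {q0, q1, q5, q9}.

{q0, q1, q5, q9}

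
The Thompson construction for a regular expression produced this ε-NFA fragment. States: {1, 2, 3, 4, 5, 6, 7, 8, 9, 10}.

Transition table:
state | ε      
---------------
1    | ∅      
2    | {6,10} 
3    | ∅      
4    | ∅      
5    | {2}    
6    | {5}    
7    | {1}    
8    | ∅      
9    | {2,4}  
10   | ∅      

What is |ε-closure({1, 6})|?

5

Start with {1, 6}.
From 6 via ε: add 5.
From 5 via ε: add 2.
From 2 via ε: add 10.
ε-closure = {1, 2, 5, 6, 10}, which has 5 states.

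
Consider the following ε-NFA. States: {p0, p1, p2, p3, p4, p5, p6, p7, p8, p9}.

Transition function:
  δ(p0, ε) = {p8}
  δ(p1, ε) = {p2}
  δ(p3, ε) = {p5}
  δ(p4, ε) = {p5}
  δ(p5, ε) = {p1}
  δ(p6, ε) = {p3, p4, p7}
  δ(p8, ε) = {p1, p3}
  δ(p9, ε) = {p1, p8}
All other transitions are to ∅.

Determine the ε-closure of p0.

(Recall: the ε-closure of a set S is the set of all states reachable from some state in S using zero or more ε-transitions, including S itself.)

{p0, p1, p2, p3, p5, p8}

Start with {p0}.
From p0 via ε: add p8.
From p8 via ε: add p1, p3.
From p1 via ε: add p2.
From p3 via ε: add p5.
No new states can be added; the closed set is {p0, p1, p2, p3, p5, p8}.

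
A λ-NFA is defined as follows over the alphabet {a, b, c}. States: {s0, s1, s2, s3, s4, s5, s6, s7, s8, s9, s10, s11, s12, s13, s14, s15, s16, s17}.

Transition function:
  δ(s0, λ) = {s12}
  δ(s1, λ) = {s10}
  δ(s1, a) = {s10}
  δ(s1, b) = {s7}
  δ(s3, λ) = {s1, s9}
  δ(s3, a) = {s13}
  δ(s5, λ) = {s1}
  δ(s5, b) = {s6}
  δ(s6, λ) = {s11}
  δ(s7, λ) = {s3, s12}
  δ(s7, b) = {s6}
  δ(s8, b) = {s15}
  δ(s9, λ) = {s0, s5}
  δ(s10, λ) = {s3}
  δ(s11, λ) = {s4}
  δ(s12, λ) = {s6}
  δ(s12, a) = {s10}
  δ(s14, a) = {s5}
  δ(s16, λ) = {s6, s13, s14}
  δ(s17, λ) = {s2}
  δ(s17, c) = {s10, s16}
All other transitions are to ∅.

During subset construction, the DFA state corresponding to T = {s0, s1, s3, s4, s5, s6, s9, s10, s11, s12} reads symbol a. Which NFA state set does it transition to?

{s0, s1, s3, s4, s5, s6, s9, s10, s11, s12, s13}

s1 on a → {s10}.
s3 on a → {s13}.
s12 on a → {s10}.
No a-transition from s0, s4, s5, s6, s9, s10, s11.
Union after reading a: {s10, s13}.
Now take the λ-closure:
From s10 via λ: add s3.
From s3 via λ: add s1, s9.
From s9 via λ: add s0, s5.
From s0 via λ: add s12.
From s12 via λ: add s6.
From s6 via λ: add s11.
From s11 via λ: add s4.
No new states can be added; the closed set is {s0, s1, s3, s4, s5, s6, s9, s10, s11, s12, s13}.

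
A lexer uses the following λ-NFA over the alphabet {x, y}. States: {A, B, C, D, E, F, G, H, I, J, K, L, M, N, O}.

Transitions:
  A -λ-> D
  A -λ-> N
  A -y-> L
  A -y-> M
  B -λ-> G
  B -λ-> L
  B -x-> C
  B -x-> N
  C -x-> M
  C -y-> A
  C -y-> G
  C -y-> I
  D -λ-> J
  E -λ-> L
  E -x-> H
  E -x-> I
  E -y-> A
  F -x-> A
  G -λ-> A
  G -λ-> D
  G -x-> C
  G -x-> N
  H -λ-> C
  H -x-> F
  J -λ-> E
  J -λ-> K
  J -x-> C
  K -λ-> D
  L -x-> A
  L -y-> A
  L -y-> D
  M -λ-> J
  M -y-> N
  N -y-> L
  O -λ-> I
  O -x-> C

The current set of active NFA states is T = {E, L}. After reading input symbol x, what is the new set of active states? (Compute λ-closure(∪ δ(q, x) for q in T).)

E on x → {H, I}.
L on x → {A}.
Union after reading x: {A, H, I}.
Now take the λ-closure:
From A via λ: add D, N.
From H via λ: add C.
From D via λ: add J.
From J via λ: add E, K.
From E via λ: add L.
No new states can be added; the closed set is {A, C, D, E, H, I, J, K, L, N}.

{A, C, D, E, H, I, J, K, L, N}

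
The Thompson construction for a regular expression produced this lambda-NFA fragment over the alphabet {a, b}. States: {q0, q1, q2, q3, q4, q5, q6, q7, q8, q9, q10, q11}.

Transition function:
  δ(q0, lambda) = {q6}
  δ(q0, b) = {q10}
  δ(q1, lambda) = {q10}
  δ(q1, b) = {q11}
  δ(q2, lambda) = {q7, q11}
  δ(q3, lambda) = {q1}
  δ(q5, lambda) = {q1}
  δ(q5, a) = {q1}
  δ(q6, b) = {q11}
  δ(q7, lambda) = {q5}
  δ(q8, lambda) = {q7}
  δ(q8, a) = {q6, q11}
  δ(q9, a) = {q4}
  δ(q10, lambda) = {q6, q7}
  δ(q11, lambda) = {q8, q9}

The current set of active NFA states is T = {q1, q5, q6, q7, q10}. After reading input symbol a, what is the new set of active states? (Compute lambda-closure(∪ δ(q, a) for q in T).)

q5 on a → {q1}.
No a-transition from q1, q6, q7, q10.
Union after reading a: {q1}.
Now take the lambda-closure:
From q1 via lambda: add q10.
From q10 via lambda: add q6, q7.
From q7 via lambda: add q5.
No new states can be added; the closed set is {q1, q5, q6, q7, q10}.

{q1, q5, q6, q7, q10}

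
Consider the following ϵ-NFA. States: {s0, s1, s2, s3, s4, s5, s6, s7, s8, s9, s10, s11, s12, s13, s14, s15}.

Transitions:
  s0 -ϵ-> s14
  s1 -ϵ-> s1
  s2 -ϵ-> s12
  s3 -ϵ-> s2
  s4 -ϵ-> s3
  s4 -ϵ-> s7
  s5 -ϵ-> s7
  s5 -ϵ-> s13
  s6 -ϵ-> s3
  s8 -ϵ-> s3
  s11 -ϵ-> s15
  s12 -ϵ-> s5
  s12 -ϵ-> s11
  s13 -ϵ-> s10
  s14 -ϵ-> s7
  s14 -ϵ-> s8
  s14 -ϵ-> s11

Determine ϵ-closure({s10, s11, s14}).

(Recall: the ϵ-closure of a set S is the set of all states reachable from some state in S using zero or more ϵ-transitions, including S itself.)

{s2, s3, s5, s7, s8, s10, s11, s12, s13, s14, s15}

Start with {s10, s11, s14}.
From s11 via ϵ: add s15.
From s14 via ϵ: add s7, s8.
From s8 via ϵ: add s3.
From s3 via ϵ: add s2.
From s2 via ϵ: add s12.
From s12 via ϵ: add s5.
From s5 via ϵ: add s13.
No new states can be added; the closed set is {s2, s3, s5, s7, s8, s10, s11, s12, s13, s14, s15}.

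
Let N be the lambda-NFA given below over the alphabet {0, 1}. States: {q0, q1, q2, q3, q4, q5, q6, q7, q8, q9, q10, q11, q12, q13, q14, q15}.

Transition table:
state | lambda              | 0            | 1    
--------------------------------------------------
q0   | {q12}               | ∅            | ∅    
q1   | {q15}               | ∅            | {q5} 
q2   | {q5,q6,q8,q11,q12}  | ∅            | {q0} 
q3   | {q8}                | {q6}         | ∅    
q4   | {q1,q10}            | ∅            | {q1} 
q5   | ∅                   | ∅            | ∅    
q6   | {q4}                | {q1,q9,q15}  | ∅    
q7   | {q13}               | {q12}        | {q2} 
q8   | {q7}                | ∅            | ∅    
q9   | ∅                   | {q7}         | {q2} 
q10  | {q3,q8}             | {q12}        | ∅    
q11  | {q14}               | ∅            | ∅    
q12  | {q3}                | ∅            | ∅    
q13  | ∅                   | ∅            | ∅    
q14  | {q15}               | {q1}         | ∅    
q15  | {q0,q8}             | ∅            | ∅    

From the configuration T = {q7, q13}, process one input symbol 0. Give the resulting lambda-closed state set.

{q3, q7, q8, q12, q13}

q7 on 0 → {q12}.
No 0-transition from q13.
Union after reading 0: {q12}.
Now take the lambda-closure:
From q12 via lambda: add q3.
From q3 via lambda: add q8.
From q8 via lambda: add q7.
From q7 via lambda: add q13.
No new states can be added; the closed set is {q3, q7, q8, q12, q13}.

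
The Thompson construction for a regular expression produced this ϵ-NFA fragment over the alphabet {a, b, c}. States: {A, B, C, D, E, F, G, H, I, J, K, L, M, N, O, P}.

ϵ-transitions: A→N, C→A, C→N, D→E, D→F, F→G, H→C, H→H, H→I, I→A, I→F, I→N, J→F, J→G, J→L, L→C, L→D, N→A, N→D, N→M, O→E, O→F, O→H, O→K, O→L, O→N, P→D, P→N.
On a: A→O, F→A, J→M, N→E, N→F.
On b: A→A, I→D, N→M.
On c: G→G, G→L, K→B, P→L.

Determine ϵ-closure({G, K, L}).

Start with {G, K, L}.
From L via ϵ: add C, D.
From C via ϵ: add A, N.
From D via ϵ: add E, F.
From N via ϵ: add M.
No new states can be added; the closed set is {A, C, D, E, F, G, K, L, M, N}.

{A, C, D, E, F, G, K, L, M, N}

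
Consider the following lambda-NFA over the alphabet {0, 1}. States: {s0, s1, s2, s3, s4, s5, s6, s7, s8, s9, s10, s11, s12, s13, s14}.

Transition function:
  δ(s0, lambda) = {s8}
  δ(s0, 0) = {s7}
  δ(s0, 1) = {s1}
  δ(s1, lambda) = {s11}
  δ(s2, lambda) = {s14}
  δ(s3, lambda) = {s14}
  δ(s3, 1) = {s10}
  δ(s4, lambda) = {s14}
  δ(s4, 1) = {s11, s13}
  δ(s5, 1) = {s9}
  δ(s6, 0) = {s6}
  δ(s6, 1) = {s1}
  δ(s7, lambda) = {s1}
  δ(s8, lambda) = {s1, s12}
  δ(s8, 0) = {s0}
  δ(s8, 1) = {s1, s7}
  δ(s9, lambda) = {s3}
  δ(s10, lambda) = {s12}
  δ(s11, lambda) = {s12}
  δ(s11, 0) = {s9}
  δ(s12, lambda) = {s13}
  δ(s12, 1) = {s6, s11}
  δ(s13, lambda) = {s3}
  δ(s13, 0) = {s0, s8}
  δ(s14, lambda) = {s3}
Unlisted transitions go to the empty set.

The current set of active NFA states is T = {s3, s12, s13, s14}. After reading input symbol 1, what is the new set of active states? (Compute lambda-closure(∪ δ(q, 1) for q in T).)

{s3, s6, s10, s11, s12, s13, s14}

s3 on 1 → {s10}.
s12 on 1 → {s6, s11}.
No 1-transition from s13, s14.
Union after reading 1: {s6, s10, s11}.
Now take the lambda-closure:
From s10 via lambda: add s12.
From s12 via lambda: add s13.
From s13 via lambda: add s3.
From s3 via lambda: add s14.
No new states can be added; the closed set is {s3, s6, s10, s11, s12, s13, s14}.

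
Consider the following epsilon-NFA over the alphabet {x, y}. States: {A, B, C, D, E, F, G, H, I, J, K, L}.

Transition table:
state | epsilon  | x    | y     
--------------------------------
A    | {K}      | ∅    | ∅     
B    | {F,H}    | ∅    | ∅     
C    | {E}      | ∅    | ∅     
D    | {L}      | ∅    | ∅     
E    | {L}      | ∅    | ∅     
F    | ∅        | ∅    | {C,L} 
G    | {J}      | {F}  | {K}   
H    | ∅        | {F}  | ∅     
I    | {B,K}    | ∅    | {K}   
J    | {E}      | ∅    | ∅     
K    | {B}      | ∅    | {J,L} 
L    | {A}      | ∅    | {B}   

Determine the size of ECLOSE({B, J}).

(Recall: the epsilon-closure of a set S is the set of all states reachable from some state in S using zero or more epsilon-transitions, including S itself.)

Start with {B, J}.
From B via epsilon: add F, H.
From J via epsilon: add E.
From E via epsilon: add L.
From L via epsilon: add A.
From A via epsilon: add K.
epsilon-closure = {A, B, E, F, H, J, K, L}, which has 8 states.

8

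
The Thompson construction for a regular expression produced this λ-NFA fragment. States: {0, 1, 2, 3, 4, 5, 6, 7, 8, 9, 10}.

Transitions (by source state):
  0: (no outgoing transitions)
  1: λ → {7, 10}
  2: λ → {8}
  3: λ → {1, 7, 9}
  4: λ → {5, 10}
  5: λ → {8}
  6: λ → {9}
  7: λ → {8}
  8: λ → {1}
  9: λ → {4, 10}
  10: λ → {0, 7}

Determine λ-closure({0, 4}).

Start with {0, 4}.
From 4 via λ: add 5, 10.
From 5 via λ: add 8.
From 10 via λ: add 7.
From 8 via λ: add 1.
No new states can be added; the closed set is {0, 1, 4, 5, 7, 8, 10}.

{0, 1, 4, 5, 7, 8, 10}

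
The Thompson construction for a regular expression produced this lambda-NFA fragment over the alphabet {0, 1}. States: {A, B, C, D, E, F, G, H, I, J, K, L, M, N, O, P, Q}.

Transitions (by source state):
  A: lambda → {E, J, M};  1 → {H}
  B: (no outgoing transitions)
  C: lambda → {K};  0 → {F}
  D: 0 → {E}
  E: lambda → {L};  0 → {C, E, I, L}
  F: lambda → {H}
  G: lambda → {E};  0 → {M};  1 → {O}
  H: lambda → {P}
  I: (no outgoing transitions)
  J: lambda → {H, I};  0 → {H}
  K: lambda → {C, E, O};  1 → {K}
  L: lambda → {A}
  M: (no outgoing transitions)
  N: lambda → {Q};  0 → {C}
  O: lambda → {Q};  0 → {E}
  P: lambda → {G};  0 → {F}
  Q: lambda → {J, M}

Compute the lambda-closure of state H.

{A, E, G, H, I, J, L, M, P}

Start with {H}.
From H via lambda: add P.
From P via lambda: add G.
From G via lambda: add E.
From E via lambda: add L.
From L via lambda: add A.
From A via lambda: add J, M.
From J via lambda: add I.
No new states can be added; the closed set is {A, E, G, H, I, J, L, M, P}.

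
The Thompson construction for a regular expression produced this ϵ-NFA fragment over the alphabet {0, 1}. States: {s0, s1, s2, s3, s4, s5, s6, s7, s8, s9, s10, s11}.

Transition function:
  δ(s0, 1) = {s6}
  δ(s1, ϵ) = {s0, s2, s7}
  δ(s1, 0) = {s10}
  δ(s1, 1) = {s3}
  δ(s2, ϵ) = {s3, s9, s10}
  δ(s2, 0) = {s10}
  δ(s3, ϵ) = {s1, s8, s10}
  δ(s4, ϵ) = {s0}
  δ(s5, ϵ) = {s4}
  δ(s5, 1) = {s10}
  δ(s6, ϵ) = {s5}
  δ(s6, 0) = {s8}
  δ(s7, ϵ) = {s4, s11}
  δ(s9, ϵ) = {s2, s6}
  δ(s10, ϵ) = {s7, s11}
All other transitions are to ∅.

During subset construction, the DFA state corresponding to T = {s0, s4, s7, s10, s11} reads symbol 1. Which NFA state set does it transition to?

s0 on 1 → {s6}.
No 1-transition from s4, s7, s10, s11.
Union after reading 1: {s6}.
Now take the ϵ-closure:
From s6 via ϵ: add s5.
From s5 via ϵ: add s4.
From s4 via ϵ: add s0.
No new states can be added; the closed set is {s0, s4, s5, s6}.

{s0, s4, s5, s6}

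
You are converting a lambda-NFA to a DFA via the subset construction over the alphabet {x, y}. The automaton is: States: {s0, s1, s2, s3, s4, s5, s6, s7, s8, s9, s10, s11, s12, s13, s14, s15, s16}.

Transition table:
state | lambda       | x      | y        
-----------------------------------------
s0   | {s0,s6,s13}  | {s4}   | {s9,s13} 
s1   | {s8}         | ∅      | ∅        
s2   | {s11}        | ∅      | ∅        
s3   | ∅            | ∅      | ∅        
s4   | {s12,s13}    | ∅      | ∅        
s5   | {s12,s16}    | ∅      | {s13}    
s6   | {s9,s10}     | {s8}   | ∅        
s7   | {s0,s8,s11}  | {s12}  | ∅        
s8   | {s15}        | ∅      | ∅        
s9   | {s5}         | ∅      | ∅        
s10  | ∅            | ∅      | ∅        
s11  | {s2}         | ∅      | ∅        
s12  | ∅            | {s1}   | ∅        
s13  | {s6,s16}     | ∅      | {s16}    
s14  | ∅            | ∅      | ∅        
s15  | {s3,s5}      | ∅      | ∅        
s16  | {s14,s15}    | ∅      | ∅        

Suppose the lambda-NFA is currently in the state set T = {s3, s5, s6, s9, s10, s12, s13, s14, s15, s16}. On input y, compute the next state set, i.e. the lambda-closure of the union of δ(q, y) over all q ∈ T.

{s3, s5, s6, s9, s10, s12, s13, s14, s15, s16}

s5 on y → {s13}.
s13 on y → {s16}.
No y-transition from s3, s6, s9, s10, s12, s14, s15, s16.
Union after reading y: {s13, s16}.
Now take the lambda-closure:
From s13 via lambda: add s6.
From s16 via lambda: add s14, s15.
From s6 via lambda: add s9, s10.
From s15 via lambda: add s3, s5.
From s5 via lambda: add s12.
No new states can be added; the closed set is {s3, s5, s6, s9, s10, s12, s13, s14, s15, s16}.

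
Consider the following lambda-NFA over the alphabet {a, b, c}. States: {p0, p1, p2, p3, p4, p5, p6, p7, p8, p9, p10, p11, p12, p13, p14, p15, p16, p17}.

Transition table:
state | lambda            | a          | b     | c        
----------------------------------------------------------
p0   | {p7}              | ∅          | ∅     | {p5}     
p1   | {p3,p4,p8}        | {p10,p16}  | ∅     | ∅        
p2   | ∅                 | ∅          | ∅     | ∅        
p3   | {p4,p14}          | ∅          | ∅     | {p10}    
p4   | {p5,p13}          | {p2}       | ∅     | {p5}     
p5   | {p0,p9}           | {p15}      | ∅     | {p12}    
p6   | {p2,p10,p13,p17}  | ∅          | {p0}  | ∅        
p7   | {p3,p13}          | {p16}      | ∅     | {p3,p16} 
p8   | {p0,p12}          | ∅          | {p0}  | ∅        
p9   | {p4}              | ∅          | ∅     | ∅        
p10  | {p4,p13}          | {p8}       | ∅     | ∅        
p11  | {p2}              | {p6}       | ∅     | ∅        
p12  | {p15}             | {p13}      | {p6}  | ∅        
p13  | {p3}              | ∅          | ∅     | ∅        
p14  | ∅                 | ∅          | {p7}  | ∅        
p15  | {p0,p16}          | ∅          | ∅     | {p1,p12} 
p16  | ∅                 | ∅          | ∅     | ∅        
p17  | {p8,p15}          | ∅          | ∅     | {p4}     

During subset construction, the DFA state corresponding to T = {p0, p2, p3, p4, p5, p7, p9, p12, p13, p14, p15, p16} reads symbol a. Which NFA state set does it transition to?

{p0, p2, p3, p4, p5, p7, p9, p13, p14, p15, p16}

p4 on a → {p2}.
p5 on a → {p15}.
p7 on a → {p16}.
p12 on a → {p13}.
No a-transition from p0, p2, p3, p9, p13, p14, p15, p16.
Union after reading a: {p2, p13, p15, p16}.
Now take the lambda-closure:
From p13 via lambda: add p3.
From p15 via lambda: add p0.
From p0 via lambda: add p7.
From p3 via lambda: add p4, p14.
From p4 via lambda: add p5.
From p5 via lambda: add p9.
No new states can be added; the closed set is {p0, p2, p3, p4, p5, p7, p9, p13, p14, p15, p16}.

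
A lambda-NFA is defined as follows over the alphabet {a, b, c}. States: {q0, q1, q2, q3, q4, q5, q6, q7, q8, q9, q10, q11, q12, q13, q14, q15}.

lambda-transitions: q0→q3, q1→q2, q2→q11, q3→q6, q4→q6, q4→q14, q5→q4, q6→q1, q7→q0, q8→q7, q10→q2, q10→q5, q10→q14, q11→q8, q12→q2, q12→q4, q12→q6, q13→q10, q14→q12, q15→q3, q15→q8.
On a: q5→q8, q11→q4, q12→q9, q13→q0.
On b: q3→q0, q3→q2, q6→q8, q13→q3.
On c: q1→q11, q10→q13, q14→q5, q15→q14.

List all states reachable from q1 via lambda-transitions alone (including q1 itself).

{q0, q1, q2, q3, q6, q7, q8, q11}

Start with {q1}.
From q1 via lambda: add q2.
From q2 via lambda: add q11.
From q11 via lambda: add q8.
From q8 via lambda: add q7.
From q7 via lambda: add q0.
From q0 via lambda: add q3.
From q3 via lambda: add q6.
No new states can be added; the closed set is {q0, q1, q2, q3, q6, q7, q8, q11}.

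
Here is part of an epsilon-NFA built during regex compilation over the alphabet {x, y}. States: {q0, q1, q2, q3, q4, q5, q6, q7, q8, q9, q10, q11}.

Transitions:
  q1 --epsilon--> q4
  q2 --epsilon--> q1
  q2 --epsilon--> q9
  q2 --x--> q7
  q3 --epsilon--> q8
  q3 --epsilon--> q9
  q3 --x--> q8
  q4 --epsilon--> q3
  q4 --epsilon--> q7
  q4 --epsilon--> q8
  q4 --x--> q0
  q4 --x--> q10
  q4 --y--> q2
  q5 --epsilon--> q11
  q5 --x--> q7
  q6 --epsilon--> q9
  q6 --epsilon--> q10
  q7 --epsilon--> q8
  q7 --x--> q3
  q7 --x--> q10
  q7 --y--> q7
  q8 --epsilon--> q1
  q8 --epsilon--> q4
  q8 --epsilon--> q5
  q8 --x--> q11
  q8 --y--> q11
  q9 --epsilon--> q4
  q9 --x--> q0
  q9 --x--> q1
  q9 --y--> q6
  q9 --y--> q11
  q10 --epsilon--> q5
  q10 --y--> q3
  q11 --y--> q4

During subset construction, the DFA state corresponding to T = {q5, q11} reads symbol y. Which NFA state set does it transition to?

{q1, q3, q4, q5, q7, q8, q9, q11}

q11 on y → {q4}.
No y-transition from q5.
Union after reading y: {q4}.
Now take the epsilon-closure:
From q4 via epsilon: add q3, q7, q8.
From q3 via epsilon: add q9.
From q8 via epsilon: add q1, q5.
From q5 via epsilon: add q11.
No new states can be added; the closed set is {q1, q3, q4, q5, q7, q8, q9, q11}.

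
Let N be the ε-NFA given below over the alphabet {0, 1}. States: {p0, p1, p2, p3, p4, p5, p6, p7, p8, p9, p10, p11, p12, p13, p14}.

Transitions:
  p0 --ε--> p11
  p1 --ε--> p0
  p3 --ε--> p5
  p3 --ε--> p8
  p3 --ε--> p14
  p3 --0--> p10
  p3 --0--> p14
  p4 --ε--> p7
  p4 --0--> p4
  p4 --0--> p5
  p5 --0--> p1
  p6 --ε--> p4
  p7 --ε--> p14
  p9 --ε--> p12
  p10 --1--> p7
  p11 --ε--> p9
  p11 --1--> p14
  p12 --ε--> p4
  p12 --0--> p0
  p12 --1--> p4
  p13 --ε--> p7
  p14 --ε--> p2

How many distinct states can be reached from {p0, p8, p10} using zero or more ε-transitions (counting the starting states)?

10

Start with {p0, p8, p10}.
From p0 via ε: add p11.
From p11 via ε: add p9.
From p9 via ε: add p12.
From p12 via ε: add p4.
From p4 via ε: add p7.
From p7 via ε: add p14.
From p14 via ε: add p2.
ε-closure = {p0, p2, p4, p7, p8, p9, p10, p11, p12, p14}, which has 10 states.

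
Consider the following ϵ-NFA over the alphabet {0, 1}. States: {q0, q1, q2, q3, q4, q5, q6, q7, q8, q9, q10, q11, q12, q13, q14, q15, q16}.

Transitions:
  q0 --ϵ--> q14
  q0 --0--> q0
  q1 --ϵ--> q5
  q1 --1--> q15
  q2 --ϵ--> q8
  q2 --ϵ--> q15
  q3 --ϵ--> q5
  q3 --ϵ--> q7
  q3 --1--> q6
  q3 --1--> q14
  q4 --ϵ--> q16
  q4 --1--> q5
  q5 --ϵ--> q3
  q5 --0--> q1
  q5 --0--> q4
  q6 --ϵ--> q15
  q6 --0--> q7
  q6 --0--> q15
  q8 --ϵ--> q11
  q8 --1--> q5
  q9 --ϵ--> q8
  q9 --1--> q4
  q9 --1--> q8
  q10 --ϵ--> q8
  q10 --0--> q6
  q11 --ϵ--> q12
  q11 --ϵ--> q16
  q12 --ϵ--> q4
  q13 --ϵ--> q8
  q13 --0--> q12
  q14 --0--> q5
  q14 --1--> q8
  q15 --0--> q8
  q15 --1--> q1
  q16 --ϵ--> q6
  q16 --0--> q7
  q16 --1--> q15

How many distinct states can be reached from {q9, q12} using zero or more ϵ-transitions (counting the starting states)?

Start with {q9, q12}.
From q9 via ϵ: add q8.
From q12 via ϵ: add q4.
From q4 via ϵ: add q16.
From q8 via ϵ: add q11.
From q16 via ϵ: add q6.
From q6 via ϵ: add q15.
ϵ-closure = {q4, q6, q8, q9, q11, q12, q15, q16}, which has 8 states.

8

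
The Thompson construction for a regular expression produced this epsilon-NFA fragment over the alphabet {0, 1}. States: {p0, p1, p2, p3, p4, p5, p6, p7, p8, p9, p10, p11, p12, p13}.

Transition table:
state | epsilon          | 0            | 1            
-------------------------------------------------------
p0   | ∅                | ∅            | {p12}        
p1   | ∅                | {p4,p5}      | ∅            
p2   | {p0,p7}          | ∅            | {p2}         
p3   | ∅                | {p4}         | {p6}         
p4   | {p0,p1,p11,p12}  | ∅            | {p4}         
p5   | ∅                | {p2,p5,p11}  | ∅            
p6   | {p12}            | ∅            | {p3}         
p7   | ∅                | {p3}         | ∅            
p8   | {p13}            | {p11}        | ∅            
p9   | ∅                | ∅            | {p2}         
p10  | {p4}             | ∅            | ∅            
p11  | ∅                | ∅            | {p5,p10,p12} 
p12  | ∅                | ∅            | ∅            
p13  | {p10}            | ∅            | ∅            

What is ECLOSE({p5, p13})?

{p0, p1, p4, p5, p10, p11, p12, p13}

Start with {p5, p13}.
From p13 via epsilon: add p10.
From p10 via epsilon: add p4.
From p4 via epsilon: add p0, p1, p11, p12.
No new states can be added; the closed set is {p0, p1, p4, p5, p10, p11, p12, p13}.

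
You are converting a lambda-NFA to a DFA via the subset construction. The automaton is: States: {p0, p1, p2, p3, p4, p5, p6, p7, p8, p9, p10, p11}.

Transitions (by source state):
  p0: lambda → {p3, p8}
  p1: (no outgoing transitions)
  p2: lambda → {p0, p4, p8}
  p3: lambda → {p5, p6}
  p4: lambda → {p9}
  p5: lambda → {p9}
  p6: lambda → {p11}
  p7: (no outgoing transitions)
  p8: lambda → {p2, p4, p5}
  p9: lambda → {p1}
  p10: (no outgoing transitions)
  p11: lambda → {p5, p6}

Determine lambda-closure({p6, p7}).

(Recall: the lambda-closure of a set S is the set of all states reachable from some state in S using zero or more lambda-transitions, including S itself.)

Start with {p6, p7}.
From p6 via lambda: add p11.
From p11 via lambda: add p5.
From p5 via lambda: add p9.
From p9 via lambda: add p1.
No new states can be added; the closed set is {p1, p5, p6, p7, p9, p11}.

{p1, p5, p6, p7, p9, p11}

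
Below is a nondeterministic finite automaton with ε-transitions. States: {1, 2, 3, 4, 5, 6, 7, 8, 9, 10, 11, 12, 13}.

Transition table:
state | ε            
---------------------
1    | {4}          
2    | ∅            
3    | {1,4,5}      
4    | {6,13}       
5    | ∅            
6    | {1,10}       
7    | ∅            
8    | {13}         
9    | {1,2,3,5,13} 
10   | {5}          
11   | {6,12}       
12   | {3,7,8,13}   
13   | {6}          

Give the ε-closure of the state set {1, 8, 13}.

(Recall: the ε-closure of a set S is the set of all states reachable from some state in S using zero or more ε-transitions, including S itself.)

Start with {1, 8, 13}.
From 1 via ε: add 4.
From 13 via ε: add 6.
From 6 via ε: add 10.
From 10 via ε: add 5.
No new states can be added; the closed set is {1, 4, 5, 6, 8, 10, 13}.

{1, 4, 5, 6, 8, 10, 13}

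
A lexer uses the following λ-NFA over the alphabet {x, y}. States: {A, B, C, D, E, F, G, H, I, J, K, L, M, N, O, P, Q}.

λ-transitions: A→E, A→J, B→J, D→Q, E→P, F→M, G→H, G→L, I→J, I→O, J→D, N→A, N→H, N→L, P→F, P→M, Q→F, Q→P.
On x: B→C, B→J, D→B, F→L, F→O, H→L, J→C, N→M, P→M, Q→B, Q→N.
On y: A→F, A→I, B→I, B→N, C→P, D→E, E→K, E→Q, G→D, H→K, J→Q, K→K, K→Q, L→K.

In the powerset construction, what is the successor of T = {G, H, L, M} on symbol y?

{D, F, K, M, P, Q}

G on y → {D}.
H on y → {K}.
L on y → {K}.
No y-transition from M.
Union after reading y: {D, K}.
Now take the λ-closure:
From D via λ: add Q.
From Q via λ: add F, P.
From F via λ: add M.
No new states can be added; the closed set is {D, F, K, M, P, Q}.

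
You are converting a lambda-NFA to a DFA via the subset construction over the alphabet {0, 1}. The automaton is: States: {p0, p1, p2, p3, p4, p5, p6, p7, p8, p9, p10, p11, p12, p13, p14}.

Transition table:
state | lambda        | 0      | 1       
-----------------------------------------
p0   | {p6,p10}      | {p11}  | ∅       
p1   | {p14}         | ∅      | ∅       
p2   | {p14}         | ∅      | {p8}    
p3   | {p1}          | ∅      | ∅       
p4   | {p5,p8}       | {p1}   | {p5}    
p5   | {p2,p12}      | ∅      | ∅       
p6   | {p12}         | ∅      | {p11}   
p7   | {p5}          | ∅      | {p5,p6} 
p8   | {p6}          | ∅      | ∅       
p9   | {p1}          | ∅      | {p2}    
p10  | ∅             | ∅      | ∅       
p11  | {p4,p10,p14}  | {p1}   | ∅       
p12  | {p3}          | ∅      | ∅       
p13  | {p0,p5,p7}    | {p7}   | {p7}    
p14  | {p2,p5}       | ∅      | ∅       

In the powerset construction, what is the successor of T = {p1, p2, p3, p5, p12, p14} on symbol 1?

p2 on 1 → {p8}.
No 1-transition from p1, p3, p5, p12, p14.
Union after reading 1: {p8}.
Now take the lambda-closure:
From p8 via lambda: add p6.
From p6 via lambda: add p12.
From p12 via lambda: add p3.
From p3 via lambda: add p1.
From p1 via lambda: add p14.
From p14 via lambda: add p2, p5.
No new states can be added; the closed set is {p1, p2, p3, p5, p6, p8, p12, p14}.

{p1, p2, p3, p5, p6, p8, p12, p14}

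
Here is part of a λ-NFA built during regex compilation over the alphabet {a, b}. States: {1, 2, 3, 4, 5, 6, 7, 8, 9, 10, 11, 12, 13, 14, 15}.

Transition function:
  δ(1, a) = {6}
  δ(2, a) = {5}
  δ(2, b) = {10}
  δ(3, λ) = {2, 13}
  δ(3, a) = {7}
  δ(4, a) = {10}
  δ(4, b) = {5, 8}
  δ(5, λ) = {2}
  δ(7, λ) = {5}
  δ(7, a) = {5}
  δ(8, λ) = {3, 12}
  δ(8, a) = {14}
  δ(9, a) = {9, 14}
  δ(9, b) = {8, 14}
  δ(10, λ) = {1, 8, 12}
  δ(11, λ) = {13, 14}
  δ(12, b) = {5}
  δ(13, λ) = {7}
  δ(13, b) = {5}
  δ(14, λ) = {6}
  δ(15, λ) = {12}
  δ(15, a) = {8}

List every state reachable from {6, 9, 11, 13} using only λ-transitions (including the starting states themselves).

{2, 5, 6, 7, 9, 11, 13, 14}

Start with {6, 9, 11, 13}.
From 11 via λ: add 14.
From 13 via λ: add 7.
From 7 via λ: add 5.
From 5 via λ: add 2.
No new states can be added; the closed set is {2, 5, 6, 7, 9, 11, 13, 14}.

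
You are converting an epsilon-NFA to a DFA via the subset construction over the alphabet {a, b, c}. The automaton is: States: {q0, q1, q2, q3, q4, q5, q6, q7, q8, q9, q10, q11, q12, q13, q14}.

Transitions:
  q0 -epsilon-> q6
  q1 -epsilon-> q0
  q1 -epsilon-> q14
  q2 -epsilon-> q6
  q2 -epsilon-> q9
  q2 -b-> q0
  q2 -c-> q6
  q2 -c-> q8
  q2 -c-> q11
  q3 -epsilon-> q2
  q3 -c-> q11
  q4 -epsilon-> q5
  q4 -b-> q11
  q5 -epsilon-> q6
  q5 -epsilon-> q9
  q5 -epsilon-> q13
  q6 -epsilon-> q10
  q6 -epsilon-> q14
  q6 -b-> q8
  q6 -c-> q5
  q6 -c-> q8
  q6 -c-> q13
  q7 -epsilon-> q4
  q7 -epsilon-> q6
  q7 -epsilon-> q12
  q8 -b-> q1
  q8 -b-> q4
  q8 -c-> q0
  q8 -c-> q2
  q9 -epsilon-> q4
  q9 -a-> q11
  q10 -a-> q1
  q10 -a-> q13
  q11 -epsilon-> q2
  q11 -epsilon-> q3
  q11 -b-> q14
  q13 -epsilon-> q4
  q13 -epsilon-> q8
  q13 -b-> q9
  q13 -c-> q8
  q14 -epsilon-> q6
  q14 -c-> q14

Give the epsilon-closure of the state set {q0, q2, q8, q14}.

Start with {q0, q2, q8, q14}.
From q0 via epsilon: add q6.
From q2 via epsilon: add q9.
From q6 via epsilon: add q10.
From q9 via epsilon: add q4.
From q4 via epsilon: add q5.
From q5 via epsilon: add q13.
No new states can be added; the closed set is {q0, q2, q4, q5, q6, q8, q9, q10, q13, q14}.

{q0, q2, q4, q5, q6, q8, q9, q10, q13, q14}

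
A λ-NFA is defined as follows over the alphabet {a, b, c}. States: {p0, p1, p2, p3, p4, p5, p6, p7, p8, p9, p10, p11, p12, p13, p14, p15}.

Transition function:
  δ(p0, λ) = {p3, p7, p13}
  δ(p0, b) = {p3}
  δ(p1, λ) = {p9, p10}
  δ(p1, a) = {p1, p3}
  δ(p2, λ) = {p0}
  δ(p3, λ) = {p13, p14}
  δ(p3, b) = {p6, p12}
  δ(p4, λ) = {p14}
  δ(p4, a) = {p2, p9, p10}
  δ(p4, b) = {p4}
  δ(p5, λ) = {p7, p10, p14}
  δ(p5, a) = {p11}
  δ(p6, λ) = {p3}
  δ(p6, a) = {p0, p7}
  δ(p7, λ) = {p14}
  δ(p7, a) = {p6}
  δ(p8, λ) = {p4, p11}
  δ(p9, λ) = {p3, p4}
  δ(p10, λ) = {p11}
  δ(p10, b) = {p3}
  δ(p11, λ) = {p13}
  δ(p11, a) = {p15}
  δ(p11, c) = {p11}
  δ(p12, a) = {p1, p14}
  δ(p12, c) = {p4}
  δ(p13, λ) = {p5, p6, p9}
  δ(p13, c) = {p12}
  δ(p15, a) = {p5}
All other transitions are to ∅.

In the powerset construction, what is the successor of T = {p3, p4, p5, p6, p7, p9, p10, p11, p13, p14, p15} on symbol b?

{p3, p4, p5, p6, p7, p9, p10, p11, p12, p13, p14}

p3 on b → {p6, p12}.
p4 on b → {p4}.
p10 on b → {p3}.
No b-transition from p5, p6, p7, p9, p11, p13, p14, p15.
Union after reading b: {p3, p4, p6, p12}.
Now take the λ-closure:
From p3 via λ: add p13, p14.
From p13 via λ: add p5, p9.
From p5 via λ: add p7, p10.
From p10 via λ: add p11.
No new states can be added; the closed set is {p3, p4, p5, p6, p7, p9, p10, p11, p12, p13, p14}.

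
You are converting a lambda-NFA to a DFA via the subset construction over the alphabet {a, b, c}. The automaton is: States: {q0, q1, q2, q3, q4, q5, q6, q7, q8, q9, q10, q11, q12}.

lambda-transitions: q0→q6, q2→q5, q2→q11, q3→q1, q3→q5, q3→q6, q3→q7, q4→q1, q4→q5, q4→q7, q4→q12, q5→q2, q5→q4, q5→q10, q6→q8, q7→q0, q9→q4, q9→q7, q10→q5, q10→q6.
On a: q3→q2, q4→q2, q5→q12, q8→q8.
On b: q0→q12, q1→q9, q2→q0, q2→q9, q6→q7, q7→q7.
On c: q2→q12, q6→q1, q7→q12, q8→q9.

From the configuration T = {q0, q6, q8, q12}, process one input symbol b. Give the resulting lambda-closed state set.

q0 on b → {q12}.
q6 on b → {q7}.
No b-transition from q8, q12.
Union after reading b: {q7, q12}.
Now take the lambda-closure:
From q7 via lambda: add q0.
From q0 via lambda: add q6.
From q6 via lambda: add q8.
No new states can be added; the closed set is {q0, q6, q7, q8, q12}.

{q0, q6, q7, q8, q12}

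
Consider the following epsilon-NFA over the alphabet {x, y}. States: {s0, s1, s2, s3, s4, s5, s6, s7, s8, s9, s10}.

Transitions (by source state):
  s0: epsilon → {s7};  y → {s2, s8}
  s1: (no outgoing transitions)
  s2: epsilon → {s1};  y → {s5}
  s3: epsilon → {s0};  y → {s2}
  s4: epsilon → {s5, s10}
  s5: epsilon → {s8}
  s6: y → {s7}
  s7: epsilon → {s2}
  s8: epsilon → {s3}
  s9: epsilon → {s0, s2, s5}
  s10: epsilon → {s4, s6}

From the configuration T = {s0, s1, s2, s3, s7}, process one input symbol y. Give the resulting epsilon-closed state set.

{s0, s1, s2, s3, s5, s7, s8}

s0 on y → {s2, s8}.
s2 on y → {s5}.
s3 on y → {s2}.
No y-transition from s1, s7.
Union after reading y: {s2, s5, s8}.
Now take the epsilon-closure:
From s2 via epsilon: add s1.
From s8 via epsilon: add s3.
From s3 via epsilon: add s0.
From s0 via epsilon: add s7.
No new states can be added; the closed set is {s0, s1, s2, s3, s5, s7, s8}.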